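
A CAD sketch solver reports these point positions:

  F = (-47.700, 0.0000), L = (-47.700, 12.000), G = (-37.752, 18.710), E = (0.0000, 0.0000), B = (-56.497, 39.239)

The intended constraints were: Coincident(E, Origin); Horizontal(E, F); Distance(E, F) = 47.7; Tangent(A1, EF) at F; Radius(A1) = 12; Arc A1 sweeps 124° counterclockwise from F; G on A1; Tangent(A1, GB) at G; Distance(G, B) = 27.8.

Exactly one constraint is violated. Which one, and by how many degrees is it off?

Tangent(A1, GB) at G — off by 8.40°.

E = (0.00, 0.00) ✓; E.y = 0.00, F.y = 0.00 ✓; |EF| = 47.70 ✓; ∠(LF, FE) = 90.00° ✓; |LF| = 12.00 ✓; bearing(L→G) − bearing(L→F) = 124.0° ✓; |LG| = 12.00 ✓; ∠(LG, GB) = 81.60° ✗; |GB| = 27.80 ✓.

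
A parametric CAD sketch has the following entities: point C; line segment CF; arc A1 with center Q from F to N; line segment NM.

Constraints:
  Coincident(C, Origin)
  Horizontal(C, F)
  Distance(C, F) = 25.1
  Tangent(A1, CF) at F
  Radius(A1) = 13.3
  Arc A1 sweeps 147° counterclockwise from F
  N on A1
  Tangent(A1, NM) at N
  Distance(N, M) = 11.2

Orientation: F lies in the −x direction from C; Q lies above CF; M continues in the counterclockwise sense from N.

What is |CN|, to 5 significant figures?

30.280

Since A1 is tangent to CF there, QF ⟂ CF, so Q = F + (0, 13.3) = (-25.100, 13.300). On A1, F sits at bearing -90° from Q; a 147° counterclockwise sweep puts N at bearing 57°, so N = Q + 13.3·(cos 57°, sin 57°) = (-17.856, 24.454). Then |CN| = |N − C| = 30.280.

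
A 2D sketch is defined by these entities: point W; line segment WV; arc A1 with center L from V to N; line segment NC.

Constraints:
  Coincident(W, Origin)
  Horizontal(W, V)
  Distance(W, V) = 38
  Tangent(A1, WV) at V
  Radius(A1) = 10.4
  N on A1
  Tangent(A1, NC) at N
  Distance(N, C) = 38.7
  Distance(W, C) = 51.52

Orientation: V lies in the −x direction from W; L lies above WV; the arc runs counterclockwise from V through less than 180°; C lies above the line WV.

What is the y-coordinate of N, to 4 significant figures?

8.694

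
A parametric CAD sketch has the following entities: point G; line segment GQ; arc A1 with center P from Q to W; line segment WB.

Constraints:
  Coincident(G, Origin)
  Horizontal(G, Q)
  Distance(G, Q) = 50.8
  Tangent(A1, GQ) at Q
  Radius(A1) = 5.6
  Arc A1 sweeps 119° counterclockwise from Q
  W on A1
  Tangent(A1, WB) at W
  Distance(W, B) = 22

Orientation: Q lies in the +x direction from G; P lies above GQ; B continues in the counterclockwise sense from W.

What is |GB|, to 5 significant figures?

52.794

G is at the origin; G and Q share the same y with |GQ| = 50.8 and Q on the +x side, so Q = (50.800, 0.0000). The tangent condition forces PQ to be normal to GQ, so P = Q + (0, 5.6) = (50.800, 5.6000). On A1, Q sits at bearing -90° from P; a 119° counterclockwise sweep puts W at bearing 29°, so W = P + 5.6·(cos 29°, sin 29°) = (55.698, 8.3149). Tangency of A1 to WB means the radius PW is perpendicular to WB, so WB runs along (−sin 29°, cos 29°); with |WB| = 22.0, B = (45.032, 27.557). Then |GB| = |B − G| = 52.794.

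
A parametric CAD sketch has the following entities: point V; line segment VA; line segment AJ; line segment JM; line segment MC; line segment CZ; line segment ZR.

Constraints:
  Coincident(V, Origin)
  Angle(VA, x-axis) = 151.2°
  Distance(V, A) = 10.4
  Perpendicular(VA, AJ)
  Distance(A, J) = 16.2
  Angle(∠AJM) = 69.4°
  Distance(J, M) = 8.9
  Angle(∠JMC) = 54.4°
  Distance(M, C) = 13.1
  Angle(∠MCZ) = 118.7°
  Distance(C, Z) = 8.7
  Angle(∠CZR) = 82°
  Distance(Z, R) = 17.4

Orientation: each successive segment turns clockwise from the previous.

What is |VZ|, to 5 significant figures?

22.877

V is at the origin; VA runs at 151.2° with length 10.4, so A = (-9.1136, 5.0102). VA ⟂ AJ, so AJ runs at 61.200°; with |AJ| = 16.2, J = (-1.3092, 19.206). ∠AJM = 69.4° gives JM at -49.400° from the x-axis; with |JM| = 8.9, M = (4.4827, 12.449). ∠JMC = 54.4° gives MC at -175.00° from the x-axis; with |MC| = 13.1, C = (-8.5674, 11.307). ∠MCZ = 118.7° gives CZ at 123.70° from the x-axis; with |CZ| = 8.7, Z = (-13.395, 18.545). Then |VZ| = |Z − V| = 22.877.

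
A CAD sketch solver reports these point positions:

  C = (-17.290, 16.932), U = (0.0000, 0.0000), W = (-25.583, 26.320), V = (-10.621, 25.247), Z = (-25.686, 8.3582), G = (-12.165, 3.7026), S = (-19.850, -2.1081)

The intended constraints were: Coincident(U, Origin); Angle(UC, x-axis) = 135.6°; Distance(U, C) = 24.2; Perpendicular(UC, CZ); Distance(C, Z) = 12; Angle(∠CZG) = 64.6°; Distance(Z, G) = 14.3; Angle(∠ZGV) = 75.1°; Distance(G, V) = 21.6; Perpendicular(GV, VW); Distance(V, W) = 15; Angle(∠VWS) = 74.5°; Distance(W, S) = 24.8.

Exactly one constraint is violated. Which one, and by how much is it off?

Distance(W, S) = 24.8 — off by 4.20.

U = (0.00, 0.00) ✓; UC at 135.6° ✓; |UC| = 24.20 ✓; ∠(UC, CZ) = 90.00° ✓; |CZ| = 12.00 ✓; ∠CZG = 64.60° ✓; |ZG| = 14.30 ✓; ∠ZGV = 75.10° ✓; |GV| = 21.60 ✓; ∠(GV, VW) = 90.00° ✓; |VW| = 15.00 ✓; ∠VWS = 74.50° ✓; |WS| = 29.00 ✗.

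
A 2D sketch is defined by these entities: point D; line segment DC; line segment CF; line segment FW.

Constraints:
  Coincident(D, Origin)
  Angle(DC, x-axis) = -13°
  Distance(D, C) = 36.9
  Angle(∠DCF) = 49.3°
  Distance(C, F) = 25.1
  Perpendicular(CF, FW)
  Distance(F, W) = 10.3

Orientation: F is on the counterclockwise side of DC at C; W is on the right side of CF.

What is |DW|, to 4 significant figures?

38.29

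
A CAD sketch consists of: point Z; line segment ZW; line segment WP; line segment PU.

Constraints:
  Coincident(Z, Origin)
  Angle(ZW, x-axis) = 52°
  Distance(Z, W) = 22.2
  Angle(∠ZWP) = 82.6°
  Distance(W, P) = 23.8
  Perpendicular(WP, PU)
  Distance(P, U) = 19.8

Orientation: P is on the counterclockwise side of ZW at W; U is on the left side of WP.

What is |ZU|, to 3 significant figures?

21.1

Z is at the origin; ZW runs at 52.0° with length 22.2, so W = 22.2·(cos 52.0°, sin 52.0°) = (13.7, 17.5). ∠ZWP = 82.6°, so WP runs at 52.0° + (180° − 82.6°) = 149° from the x-axis; with |WP| = 23.8, P = W + 23.8·(cos 149°, sin 149°) = (-6.82, 29.6). The perpendicularity gives PU at right angles to WP; with |PU| = 19.8 on the left of WP, U = P + 19.8·(-0.509, -0.861) = (-16.9, 12.6). Then |ZU| = |U − Z| = 21.1.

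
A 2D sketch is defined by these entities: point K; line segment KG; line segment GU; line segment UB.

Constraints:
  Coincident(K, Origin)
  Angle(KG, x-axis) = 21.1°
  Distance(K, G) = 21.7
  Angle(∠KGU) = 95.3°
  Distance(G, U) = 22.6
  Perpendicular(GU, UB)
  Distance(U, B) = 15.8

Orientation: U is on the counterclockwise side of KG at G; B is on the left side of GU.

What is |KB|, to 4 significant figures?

25.28

K is at the origin; KG runs at 21.1° with length 21.7, so G = 21.7·(cos 21.1°, sin 21.1°) = (20.25, 7.812). ∠KGU = 95.3°, so GU runs at 21.1° + (180° − 95.3°) = 105.8° from the x-axis; with |GU| = 22.6, U = G + 22.6·(cos 105.8°, sin 105.8°) = (14.09, 29.56). The perpendicularity gives UB at right angles to GU; with |UB| = 15.8 on the left of GU, B = U + 15.8·(-0.9622, -0.2723) = (-1.111, 25.26). Then |KB| = |B − K| = 25.28.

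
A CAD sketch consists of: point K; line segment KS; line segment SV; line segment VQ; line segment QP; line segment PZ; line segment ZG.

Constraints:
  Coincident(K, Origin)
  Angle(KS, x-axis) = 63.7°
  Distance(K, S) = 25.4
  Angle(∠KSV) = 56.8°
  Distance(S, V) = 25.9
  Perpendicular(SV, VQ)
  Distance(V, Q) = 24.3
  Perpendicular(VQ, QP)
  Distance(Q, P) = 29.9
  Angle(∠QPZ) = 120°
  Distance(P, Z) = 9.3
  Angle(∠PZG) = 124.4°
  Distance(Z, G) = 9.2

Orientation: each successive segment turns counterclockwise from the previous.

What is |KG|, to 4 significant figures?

22.85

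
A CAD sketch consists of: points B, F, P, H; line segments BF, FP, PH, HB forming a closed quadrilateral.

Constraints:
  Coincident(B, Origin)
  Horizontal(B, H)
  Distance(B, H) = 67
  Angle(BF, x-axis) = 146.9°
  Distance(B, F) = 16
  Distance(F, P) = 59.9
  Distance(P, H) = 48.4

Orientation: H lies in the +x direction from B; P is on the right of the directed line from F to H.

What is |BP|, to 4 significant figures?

44.21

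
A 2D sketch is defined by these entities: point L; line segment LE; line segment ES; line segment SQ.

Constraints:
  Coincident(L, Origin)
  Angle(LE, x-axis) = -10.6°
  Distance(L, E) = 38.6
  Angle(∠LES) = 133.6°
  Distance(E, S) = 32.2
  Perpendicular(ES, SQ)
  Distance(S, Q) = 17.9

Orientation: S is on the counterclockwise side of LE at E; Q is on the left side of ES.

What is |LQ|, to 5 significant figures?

59.672

L is at the origin; LE runs at -10.6° with length 38.6, so E = 38.6·(cos -10.6°, sin -10.6°) = (37.941, -7.1005). ∠LES = 133.6°, so ES runs at -10.6° + (180° − 133.6°) = 35.800° from the x-axis; with |ES| = 32.2, S = E + 32.2·(cos 35.800°, sin 35.800°) = (64.058, 11.735). ES is perpendicular to SQ; with |SQ| = 17.9 on the left of ES, Q = S + 17.9·(-0.58496, 0.81106) = (53.587, 26.253). Then |LQ| = |Q − L| = 59.672.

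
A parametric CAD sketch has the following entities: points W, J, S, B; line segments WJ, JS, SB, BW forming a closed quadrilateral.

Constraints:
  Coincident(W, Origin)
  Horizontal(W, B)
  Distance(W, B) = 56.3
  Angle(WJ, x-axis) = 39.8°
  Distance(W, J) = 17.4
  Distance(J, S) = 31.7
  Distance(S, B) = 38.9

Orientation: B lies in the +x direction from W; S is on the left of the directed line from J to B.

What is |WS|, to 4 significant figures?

49.07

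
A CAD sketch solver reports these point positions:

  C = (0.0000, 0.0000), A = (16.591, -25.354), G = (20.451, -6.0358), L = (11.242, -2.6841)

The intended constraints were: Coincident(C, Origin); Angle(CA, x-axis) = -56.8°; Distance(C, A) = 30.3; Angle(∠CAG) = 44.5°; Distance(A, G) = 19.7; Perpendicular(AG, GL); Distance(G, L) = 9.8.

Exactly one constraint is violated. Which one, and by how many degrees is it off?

Perpendicular(AG, GL) — off by 8.70°.

C = (0.00, 0.00) ✓; CA at -56.80° ✓; |CA| = 30.30 ✓; ∠CAG = 44.50° ✓; |AG| = 19.70 ✓; ∠(AG, GL) = 81.30° ✗; |GL| = 9.800 ✓.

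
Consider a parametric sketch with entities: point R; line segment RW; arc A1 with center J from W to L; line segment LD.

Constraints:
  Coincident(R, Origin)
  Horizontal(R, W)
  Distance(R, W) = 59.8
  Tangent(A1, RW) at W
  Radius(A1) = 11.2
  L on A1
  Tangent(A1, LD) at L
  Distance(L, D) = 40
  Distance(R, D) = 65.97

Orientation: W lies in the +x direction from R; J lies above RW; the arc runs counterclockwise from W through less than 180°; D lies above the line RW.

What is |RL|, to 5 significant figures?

70.930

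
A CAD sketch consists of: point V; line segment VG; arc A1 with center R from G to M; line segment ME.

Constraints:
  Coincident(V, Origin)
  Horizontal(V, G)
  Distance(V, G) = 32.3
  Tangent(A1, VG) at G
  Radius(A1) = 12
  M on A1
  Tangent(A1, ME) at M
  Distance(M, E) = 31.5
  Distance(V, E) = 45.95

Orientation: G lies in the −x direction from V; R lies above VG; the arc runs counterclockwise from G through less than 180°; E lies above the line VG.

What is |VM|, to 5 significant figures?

23.127

Checks: |RM| = 12.00 ✓; ∠(RM, ME) = 90.00° ✓; |ME| = 31.50 ✓; |VE| = 45.95 ✓.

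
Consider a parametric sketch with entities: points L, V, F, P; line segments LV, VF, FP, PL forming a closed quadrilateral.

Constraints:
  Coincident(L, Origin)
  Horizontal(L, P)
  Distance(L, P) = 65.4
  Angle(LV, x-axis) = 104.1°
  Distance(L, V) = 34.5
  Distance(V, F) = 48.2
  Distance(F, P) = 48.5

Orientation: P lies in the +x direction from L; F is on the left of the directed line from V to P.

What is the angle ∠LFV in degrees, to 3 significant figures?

37.4°

Checks: |VF| = 48.20 ✓; |FP| = 48.50 ✓.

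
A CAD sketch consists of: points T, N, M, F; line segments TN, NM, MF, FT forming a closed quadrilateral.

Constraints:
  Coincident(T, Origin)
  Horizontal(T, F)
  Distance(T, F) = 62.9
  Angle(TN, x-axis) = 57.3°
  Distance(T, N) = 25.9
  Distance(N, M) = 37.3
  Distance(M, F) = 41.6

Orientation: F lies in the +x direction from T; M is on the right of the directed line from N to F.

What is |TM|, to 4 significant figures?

27.71

Checks: |NM| = 37.30 ✓; |MF| = 41.60 ✓.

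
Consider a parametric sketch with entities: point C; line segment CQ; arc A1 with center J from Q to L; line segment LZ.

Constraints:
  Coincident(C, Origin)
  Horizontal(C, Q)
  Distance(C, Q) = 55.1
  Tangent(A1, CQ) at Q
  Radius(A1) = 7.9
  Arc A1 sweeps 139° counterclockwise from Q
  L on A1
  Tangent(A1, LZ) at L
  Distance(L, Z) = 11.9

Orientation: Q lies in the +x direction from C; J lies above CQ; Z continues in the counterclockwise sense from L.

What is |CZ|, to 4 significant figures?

55.69

C is at the origin; C and Q share the same y with |CQ| = 55.1 and Q on the +x side, so Q = (55.10, 0.000). A1 meets CQ tangentially, so JQ is at right angles to CQ, so J = Q + (0, 7.9) = (55.10, 7.900). On A1, Q sits at bearing -90° from J; a 139° counterclockwise sweep puts L at bearing 49°, so L = J + 7.9·(cos 49°, sin 49°) = (60.28, 13.86). Since A1 is tangent to LZ there, JL ⟂ LZ, so LZ runs along (−sin 49°, cos 49°); with |LZ| = 11.9, Z = (51.30, 21.67). Then |CZ| = |Z − C| = 55.69.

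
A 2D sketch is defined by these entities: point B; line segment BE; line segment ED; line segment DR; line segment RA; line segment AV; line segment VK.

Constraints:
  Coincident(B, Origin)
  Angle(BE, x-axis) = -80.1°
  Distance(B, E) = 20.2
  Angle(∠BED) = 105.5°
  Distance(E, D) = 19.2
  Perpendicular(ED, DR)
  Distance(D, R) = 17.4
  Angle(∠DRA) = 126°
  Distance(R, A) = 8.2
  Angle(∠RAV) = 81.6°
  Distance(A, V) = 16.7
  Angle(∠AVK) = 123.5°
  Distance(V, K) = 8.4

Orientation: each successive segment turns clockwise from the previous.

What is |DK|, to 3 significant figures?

10.3

∠RAV = 81.6° gives AV at -37.0° from the x-axis; with |AV| = 16.7, V = (-4.07, -15.3). ∠AVK = 123.5° gives VK at -93.5° from the x-axis; with |VK| = 8.4, K = (-4.58, -23.7). Then |DK| = |K − D| = 10.3.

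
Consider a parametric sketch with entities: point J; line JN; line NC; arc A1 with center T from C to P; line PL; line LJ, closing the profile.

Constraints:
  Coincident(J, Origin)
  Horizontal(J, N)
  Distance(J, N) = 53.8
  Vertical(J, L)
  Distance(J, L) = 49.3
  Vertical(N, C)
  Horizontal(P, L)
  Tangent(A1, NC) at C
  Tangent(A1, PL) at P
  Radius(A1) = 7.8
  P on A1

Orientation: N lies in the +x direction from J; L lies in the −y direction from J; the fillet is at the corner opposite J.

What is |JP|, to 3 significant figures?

67.4

The virtual corner opposite J is at (53.8, -49.3). Since A1 is tangent to NC there, TC ⟂ NC and the tangent condition forces TP to be normal to PL, with radius 7.8, so the center T sits 7.8 in from both sides at T = (46.0, -41.5). That places the tangent points at C = (53.8, -41.5) on NC and P = (46.0, -49.3) on PL. Then |JP| = |P − J| = 67.4.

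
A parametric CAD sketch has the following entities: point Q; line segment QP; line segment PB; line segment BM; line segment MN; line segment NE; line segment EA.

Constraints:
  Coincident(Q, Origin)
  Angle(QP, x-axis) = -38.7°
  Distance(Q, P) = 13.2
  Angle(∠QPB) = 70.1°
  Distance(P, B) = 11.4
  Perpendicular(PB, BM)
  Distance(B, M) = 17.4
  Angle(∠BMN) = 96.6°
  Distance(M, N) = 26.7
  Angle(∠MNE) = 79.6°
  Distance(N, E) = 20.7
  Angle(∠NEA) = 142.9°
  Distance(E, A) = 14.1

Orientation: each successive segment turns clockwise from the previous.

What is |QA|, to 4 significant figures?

24.94

Q is at the origin; QP runs at -38.7° with length 13.2, so P = (10.30, -8.253). ∠QPB = 70.1° gives PB at -148.6° from the x-axis; with |PB| = 11.4, B = (0.5712, -14.19). PB is perpendicular to BM, so BM runs at 121.4°; with |BM| = 17.4, M = (-8.494, 0.6591). ∠BMN = 96.6° gives MN at 38.00° from the x-axis; with |MN| = 26.7, N = (12.55, 17.10). ∠MNE = 79.6° gives NE at -62.40° from the x-axis; with |NE| = 20.7, E = (22.14, -1.247). ∠NEA = 142.9° gives EA at -99.50° from the x-axis; with |EA| = 14.1, A = (19.81, -15.15). Then |QA| = |A − Q| = 24.94.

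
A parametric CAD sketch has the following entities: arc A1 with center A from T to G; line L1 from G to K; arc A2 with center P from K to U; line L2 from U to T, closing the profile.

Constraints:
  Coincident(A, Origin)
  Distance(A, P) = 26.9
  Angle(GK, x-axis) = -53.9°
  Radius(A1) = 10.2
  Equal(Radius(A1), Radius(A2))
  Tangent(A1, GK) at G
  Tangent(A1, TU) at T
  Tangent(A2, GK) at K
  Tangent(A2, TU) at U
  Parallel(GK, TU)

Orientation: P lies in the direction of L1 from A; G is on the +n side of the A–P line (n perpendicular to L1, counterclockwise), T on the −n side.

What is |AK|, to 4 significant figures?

28.77

Tangency of A1 to both parallel lines with radius 10.2 puts G and T at A ± 10.2·n: G = (8.241, 6.010), T = (-8.241, -6.010). Equal radii place K and U the same way about P: K = P + 10.2·n = (24.09, -15.73), U = P − 10.2·n = (7.608, -27.74). Then |AK| = |K − A| = 28.77.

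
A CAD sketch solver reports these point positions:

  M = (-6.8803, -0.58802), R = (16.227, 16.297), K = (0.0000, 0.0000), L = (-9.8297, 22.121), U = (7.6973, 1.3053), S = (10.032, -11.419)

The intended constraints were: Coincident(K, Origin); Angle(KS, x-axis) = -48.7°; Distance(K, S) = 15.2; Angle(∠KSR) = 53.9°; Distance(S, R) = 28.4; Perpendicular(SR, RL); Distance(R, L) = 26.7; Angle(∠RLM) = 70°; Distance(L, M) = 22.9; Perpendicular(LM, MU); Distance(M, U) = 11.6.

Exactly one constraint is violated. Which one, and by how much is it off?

Distance(M, U) = 11.6 — off by 3.10.

K = (0.00, 0.00) ✓; KS at -48.70° ✓; |KS| = 15.20 ✓; ∠KSR = 53.90° ✓; |SR| = 28.40 ✓; ∠(SR, RL) = 90.00° ✓; |RL| = 26.70 ✓; ∠RLM = 70.00° ✓; |LM| = 22.90 ✓; ∠(LM, MU) = 90.00° ✓; |MU| = 14.70 ✗.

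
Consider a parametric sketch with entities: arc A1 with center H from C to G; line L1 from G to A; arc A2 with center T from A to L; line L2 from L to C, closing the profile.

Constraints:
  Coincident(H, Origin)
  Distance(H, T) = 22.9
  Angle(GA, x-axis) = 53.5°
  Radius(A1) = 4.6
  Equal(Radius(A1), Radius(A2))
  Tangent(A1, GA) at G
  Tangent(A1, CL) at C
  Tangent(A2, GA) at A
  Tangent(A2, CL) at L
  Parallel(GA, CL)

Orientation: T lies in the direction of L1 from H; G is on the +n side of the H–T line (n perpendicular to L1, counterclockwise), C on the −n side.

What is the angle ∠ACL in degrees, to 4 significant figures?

21.89°

The slot axis is L1's direction at 53.5°, so u = (cos 53.5°, sin 53.5°) = (0.5948, 0.8039) and n = (−sin 53.5°, cos 53.5°) = (-0.8039, 0.5948). H is at the origin and T lies 22.9 along u from H, so T = 22.9·u = (13.62, 18.41). Tangency of A1 to both parallel lines with radius 4.6 puts G and C at H ± 4.6·n: G = (-3.698, 2.736), C = (3.698, -2.736). Equal radii place A and L the same way about T: A = T + 4.6·n = (9.924, 21.14), L = T − 4.6·n = (17.32, 15.67). Then cos ∠ACL = CA·CL / (|CA||CL|), giving 21.89°.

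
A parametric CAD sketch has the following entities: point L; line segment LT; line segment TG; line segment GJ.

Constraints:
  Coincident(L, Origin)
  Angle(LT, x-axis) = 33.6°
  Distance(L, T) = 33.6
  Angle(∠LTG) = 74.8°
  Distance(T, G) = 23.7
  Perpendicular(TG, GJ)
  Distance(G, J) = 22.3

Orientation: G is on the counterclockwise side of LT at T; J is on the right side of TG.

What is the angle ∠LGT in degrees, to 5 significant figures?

65.334°

L is at the origin; LT runs at 33.6° with length 33.6, so T = 33.6·(cos 33.6°, sin 33.6°) = (27.986, 18.594). ∠LTG = 74.8°, so TG runs at 33.6° + (180° − 74.8°) = 138.80° from the x-axis; with |TG| = 23.7, G = T + 23.7·(cos 138.80°, sin 138.80°) = (10.154, 34.205). Then cos ∠LGT = GL·GT / (|GL||GT|), giving 65.334°.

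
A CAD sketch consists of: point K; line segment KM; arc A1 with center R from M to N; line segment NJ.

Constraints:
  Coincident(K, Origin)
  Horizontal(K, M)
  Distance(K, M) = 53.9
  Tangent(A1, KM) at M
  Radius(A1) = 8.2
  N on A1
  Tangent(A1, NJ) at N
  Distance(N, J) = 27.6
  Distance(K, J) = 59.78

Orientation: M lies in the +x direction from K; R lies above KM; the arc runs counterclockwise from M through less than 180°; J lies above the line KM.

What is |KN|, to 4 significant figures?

62.26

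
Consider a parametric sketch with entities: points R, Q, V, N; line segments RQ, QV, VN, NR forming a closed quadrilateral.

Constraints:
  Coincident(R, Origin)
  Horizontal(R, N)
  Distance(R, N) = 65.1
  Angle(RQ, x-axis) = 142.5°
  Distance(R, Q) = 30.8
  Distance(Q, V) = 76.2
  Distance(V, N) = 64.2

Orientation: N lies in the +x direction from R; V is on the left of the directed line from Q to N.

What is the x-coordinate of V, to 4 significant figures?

40.17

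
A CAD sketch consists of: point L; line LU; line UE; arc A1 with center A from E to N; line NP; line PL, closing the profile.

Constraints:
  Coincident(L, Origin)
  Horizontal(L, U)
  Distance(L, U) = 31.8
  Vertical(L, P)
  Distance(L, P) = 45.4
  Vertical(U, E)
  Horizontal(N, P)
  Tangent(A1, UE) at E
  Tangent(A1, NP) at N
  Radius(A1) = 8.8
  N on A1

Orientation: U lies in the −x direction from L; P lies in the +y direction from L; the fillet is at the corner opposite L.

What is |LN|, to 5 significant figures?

50.894

The virtual corner opposite L is at (-31.800, 45.400). Tangency of A1 to UE means the radius AE is perpendicular to UE and the tangent condition forces AN to be normal to NP, with radius 8.8, so the center A sits 8.8 in from both sides at A = (-23.000, 36.600). That places the tangent points at E = (-31.800, 36.600) on UE and N = (-23.000, 45.400) on NP. Then |LN| = |N − L| = 50.894.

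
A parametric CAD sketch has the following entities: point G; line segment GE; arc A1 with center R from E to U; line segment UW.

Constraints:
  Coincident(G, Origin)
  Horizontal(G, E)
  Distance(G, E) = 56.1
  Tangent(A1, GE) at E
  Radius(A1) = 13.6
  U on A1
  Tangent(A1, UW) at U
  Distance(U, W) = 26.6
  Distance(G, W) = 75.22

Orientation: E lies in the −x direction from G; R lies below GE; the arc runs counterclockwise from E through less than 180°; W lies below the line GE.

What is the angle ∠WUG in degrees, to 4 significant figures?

87.96°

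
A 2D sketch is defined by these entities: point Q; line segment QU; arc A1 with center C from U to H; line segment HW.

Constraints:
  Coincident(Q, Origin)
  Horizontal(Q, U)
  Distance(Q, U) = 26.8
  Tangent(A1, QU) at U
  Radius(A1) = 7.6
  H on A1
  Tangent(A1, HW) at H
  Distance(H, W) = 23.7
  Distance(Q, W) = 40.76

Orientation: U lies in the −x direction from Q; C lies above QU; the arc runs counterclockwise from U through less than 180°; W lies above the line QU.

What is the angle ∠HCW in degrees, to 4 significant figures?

72.22°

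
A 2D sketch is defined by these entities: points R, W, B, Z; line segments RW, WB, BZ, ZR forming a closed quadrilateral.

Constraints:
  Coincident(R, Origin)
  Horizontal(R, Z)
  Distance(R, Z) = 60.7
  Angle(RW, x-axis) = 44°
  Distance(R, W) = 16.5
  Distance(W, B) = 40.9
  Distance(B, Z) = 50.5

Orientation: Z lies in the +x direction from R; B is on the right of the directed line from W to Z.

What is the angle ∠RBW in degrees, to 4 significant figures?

23.39°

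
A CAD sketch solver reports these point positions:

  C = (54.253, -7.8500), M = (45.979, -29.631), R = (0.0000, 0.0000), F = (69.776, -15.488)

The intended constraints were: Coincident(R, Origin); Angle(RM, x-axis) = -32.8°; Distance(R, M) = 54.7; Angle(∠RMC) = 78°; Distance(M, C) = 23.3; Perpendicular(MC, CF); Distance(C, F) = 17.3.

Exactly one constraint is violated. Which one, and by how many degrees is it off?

Perpendicular(MC, CF) — off by 5.40°.

R = (0.00, 0.00) ✓; RM at -32.80° ✓; |RM| = 54.70 ✓; ∠RMC = 78.00° ✓; |MC| = 23.30 ✓; ∠(MC, CF) = 95.40° ✗; |CF| = 17.30 ✓.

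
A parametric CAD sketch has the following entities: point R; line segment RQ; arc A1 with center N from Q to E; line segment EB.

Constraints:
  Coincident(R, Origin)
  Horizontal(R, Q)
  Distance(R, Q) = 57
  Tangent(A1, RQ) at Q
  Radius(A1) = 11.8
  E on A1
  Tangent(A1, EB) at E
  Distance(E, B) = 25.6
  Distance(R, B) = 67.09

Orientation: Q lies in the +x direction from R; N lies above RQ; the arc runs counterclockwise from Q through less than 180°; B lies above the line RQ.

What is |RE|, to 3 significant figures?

69.5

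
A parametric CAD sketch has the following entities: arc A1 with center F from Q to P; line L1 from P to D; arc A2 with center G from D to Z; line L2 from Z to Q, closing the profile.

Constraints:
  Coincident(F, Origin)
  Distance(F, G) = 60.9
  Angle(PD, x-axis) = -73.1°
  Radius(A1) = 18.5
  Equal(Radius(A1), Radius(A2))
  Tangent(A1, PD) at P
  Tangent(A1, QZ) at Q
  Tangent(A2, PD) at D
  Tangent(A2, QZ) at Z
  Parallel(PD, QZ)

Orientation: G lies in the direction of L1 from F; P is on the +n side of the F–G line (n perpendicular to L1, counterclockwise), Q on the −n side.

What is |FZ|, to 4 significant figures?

63.65

The slot axis is L1's direction at -73.1°, so u = (cos -73.1°, sin -73.1°) = (0.2907, -0.9568) and n = (−sin -73.1°, cos -73.1°) = (0.9568, 0.2907). F is at the origin and G lies 60.9 along u from F, so G = 60.9·u = (17.70, -58.27). Tangency of A1 to both parallel lines with radius 18.5 puts P and Q at F ± 18.5·n: P = (17.70, 5.378), Q = (-17.70, -5.378). Equal radii place D and Z the same way about G: D = G + 18.5·n = (35.40, -52.89), Z = G − 18.5·n = (0.002712, -63.65). Then |FZ| = |Z − F| = 63.65.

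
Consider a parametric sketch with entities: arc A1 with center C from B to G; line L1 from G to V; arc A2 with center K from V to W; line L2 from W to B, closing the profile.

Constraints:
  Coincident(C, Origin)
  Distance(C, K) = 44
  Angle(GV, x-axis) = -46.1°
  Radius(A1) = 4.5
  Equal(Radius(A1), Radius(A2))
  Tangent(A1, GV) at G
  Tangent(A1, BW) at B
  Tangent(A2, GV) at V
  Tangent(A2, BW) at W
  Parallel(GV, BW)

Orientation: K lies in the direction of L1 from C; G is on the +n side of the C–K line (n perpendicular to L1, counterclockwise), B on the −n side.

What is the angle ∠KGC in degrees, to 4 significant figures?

84.16°

The slot axis is L1's direction at -46.1°, so u = (cos -46.1°, sin -46.1°) = (0.6934, -0.7206) and n = (−sin -46.1°, cos -46.1°) = (0.7206, 0.6934). C is at the origin and K lies 44.0 along u from C, so K = 44.0·u = (30.51, -31.70). Tangency of A1 to both parallel lines with radius 4.5 puts G and B at C ± 4.5·n: G = (3.242, 3.120), B = (-3.242, -3.120). Then cos ∠KGC = GK·GC / (|GK||GC|), giving 84.16°.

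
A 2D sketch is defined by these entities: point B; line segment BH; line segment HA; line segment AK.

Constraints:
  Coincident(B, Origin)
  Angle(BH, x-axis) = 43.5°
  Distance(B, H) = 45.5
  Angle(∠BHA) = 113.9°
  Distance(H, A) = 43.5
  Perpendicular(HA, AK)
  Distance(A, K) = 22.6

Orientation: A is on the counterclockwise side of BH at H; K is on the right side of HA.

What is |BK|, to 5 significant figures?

89.204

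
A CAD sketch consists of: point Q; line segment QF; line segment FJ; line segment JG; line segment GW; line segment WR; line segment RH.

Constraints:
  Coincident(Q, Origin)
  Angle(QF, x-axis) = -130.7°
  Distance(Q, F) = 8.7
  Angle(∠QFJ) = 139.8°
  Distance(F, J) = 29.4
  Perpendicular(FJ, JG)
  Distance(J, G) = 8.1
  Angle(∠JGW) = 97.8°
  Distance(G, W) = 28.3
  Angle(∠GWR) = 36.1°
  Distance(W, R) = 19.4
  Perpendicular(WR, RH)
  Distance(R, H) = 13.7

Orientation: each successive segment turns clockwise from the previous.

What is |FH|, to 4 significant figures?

26.21

∠GWR = 36.1° gives WR at -127.0° from the x-axis; with |WR| = 19.4, R = (-20.58, -10.51). WR is perpendicular to RH, so RH runs at 143.0°; with |RH| = 13.7, H = (-31.52, -2.269). Then |FH| = |H − F| = 26.21.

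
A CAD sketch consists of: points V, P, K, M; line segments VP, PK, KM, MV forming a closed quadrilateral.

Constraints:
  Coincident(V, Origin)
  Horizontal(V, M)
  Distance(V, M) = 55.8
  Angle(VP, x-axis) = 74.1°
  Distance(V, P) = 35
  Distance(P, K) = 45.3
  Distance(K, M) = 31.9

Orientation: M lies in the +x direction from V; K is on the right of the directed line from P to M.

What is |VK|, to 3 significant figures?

26.7

Checks: |PK| = 45.30 ✓; |KM| = 31.90 ✓.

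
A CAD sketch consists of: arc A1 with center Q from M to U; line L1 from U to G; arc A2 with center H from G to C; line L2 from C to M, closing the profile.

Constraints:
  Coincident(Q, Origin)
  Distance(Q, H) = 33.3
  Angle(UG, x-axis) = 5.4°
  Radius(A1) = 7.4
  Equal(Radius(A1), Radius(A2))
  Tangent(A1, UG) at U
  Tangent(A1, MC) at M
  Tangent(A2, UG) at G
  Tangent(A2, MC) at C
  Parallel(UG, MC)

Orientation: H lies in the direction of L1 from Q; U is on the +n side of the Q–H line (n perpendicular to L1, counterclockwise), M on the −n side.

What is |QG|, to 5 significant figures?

34.112

The slot axis is L1's direction at 5.4°, so u = (cos 5.4°, sin 5.4°) = (0.99556, 0.094108) and n = (−sin 5.4°, cos 5.4°) = (-0.094108, 0.99556). Q is at the origin and H lies 33.3 along u from Q, so H = 33.3·u = (33.152, 3.1338). Tangency of A1 to both parallel lines with radius 7.4 puts U and M at Q ± 7.4·n: U = (-0.69640, 7.3672), M = (0.69640, -7.3672). Equal radii place G and C the same way about H: G = H + 7.4·n = (32.456, 10.501), C = H − 7.4·n = (33.849, -4.2334). Then |QG| = |G − Q| = 34.112.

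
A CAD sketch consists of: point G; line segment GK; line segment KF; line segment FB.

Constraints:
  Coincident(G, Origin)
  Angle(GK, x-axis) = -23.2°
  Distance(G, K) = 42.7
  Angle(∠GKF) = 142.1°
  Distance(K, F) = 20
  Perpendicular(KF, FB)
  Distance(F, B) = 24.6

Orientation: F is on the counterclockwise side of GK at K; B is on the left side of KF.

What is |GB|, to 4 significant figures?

53.72

G is at the origin; GK runs at -23.2° with length 42.7, so K = 42.7·(cos -23.2°, sin -23.2°) = (39.25, -16.82). ∠GKF = 142.1°, so KF runs at -23.2° + (180° − 142.1°) = 14.70° from the x-axis; with |KF| = 20.0, F = K + 20.0·(cos 14.70°, sin 14.70°) = (58.59, -11.75). KF is perpendicular to FB; with |FB| = 24.6 on the left of KF, B = F + 24.6·(-0.2538, 0.9673) = (52.35, 12.05). Then |GB| = |B − G| = 53.72.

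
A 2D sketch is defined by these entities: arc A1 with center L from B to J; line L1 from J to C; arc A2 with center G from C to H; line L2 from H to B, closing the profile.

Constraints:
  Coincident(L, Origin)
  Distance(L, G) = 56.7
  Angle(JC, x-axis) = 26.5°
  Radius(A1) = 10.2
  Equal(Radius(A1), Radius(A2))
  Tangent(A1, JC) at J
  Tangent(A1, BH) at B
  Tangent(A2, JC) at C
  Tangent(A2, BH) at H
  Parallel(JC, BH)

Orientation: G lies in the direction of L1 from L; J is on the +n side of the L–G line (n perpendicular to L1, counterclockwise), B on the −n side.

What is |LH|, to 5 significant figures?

57.610

Tangency of A1 to both parallel lines with radius 10.2 puts J and B at L ± 10.2·n: J = (-4.5512, 9.1283), B = (4.5512, -9.1283). Equal radii place C and H the same way about G: C = G + 10.2·n = (46.192, 34.428), H = G − 10.2·n = (55.294, 16.171). Then |LH| = |H − L| = 57.610.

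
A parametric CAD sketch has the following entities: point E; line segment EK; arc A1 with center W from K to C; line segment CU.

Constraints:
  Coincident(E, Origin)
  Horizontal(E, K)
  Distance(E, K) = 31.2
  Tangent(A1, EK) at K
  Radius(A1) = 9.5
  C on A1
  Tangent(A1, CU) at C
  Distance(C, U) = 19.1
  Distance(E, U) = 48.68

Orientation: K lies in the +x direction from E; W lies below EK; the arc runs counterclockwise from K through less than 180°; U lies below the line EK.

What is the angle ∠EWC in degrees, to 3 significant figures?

64.1°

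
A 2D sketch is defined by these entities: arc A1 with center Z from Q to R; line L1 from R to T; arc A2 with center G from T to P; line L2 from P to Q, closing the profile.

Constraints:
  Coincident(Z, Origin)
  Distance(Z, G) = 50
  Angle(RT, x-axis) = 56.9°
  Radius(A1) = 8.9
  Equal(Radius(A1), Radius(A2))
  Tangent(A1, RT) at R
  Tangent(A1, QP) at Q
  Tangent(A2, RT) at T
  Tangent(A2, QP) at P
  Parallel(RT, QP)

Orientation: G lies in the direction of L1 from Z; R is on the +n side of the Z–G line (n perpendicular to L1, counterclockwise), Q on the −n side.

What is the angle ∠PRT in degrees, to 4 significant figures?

19.60°

The slot axis is L1's direction at 56.9°, so u = (cos 56.9°, sin 56.9°) = (0.5461, 0.8377) and n = (−sin 56.9°, cos 56.9°) = (-0.8377, 0.5461). Z is at the origin and G lies 50.0 along u from Z, so G = 50.0·u = (27.31, 41.89). Tangency of A1 to both parallel lines with radius 8.9 puts R and Q at Z ± 8.9·n: R = (-7.456, 4.860), Q = (7.456, -4.860). Equal radii place T and P the same way about G: T = G + 8.9·n = (19.85, 46.75), P = G − 8.9·n = (34.76, 37.03). Then cos ∠PRT = RP·RT / (|RP||RT|), giving 19.60°.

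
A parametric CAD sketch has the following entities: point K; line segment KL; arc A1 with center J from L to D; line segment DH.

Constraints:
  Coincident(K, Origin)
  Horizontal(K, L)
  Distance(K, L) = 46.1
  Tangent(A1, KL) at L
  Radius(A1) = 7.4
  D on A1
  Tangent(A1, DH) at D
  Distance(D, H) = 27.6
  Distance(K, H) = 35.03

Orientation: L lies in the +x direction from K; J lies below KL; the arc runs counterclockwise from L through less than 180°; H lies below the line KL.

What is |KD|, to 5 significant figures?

40.205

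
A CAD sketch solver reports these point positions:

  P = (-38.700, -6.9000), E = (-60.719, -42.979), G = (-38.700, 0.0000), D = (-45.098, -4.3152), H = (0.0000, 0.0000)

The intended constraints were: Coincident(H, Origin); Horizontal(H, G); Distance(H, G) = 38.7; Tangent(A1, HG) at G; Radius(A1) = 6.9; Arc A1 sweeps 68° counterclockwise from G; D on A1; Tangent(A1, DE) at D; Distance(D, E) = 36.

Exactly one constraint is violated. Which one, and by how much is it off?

Distance(D, E) = 36 — off by 5.70.

H = (0.00, 0.00) ✓; H.y = 0.00, G.y = 0.00 ✓; |HG| = 38.70 ✓; ∠(PG, GH) = 90.00° ✓; |PG| = 6.900 ✓; bearing(P→D) − bearing(P→G) = 68.00° ✓; |PD| = 6.900 ✓; ∠(PD, DE) = 90.00° ✓; |DE| = 41.70 ✗.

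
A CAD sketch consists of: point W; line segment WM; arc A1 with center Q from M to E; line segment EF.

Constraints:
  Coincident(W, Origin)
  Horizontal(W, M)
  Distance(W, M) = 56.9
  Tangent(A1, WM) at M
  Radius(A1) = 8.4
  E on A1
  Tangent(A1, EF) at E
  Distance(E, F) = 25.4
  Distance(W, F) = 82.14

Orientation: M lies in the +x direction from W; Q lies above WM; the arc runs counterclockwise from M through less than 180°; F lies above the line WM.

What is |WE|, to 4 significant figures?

63.83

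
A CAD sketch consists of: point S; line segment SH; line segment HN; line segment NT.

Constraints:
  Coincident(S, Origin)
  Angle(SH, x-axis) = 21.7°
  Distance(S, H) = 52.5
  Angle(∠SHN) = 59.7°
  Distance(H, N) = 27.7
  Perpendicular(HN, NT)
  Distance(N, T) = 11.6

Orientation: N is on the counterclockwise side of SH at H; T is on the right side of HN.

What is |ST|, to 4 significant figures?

56.94

∠SHN = 59.7°, so HN runs at 21.7° + (180° − 59.7°) = 142.0° from the x-axis; with |HN| = 27.7, N = H + 27.7·(cos 142.0°, sin 142.0°) = (26.95, 36.47). The perpendicularity gives NT at right angles to HN; with |NT| = 11.6 on the right of HN, T = N + 11.6·(0.6157, 0.7880) = (34.09, 45.61). Then |ST| = |T − S| = 56.94.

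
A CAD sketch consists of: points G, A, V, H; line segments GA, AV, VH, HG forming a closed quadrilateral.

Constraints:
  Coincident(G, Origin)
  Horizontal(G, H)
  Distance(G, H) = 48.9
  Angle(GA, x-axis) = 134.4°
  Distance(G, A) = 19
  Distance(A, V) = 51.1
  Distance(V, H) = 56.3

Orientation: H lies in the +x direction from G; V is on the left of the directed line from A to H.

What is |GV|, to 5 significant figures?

54.768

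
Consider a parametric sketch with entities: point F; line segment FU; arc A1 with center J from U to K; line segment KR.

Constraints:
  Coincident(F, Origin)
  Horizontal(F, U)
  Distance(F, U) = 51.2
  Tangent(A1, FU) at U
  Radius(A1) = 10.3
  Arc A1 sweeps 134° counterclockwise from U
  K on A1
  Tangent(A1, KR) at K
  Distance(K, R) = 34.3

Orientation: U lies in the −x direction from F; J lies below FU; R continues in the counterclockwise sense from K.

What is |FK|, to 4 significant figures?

61.15

F is at the origin; F and U share the same y with |FU| = 51.2 and U on the −x side, so U = (-51.20, 0.000). Since A1 is tangent to FU there, JU ⟂ FU, so J = U + (0, -10.3) = (-51.20, -10.30). On A1, U sits at bearing 90° from J; a 134° counterclockwise sweep puts K at bearing 224°, so K = J + 10.3·(cos 224°, sin 224°) = (-58.61, -17.45). Then |FK| = |K − F| = 61.15.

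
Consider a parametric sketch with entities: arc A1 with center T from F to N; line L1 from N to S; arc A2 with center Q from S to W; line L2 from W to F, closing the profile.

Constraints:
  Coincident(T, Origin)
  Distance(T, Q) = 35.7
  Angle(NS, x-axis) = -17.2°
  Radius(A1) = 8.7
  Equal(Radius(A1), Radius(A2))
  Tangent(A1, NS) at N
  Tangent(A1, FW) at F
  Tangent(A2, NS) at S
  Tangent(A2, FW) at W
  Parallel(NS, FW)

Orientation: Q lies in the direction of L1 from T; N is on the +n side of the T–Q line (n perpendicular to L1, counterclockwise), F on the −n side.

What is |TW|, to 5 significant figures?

36.745

The slot axis is L1's direction at -17.2°, so u = (cos -17.2°, sin -17.2°) = (0.95528, -0.29571) and n = (−sin -17.2°, cos -17.2°) = (0.29571, 0.95528). T is at the origin and Q lies 35.7 along u from T, so Q = 35.7·u = (34.103, -10.557). Tangency of A1 to both parallel lines with radius 8.7 puts N and F at T ± 8.7·n: N = (2.5727, 8.3109), F = (-2.5727, -8.3109). Equal radii place S and W the same way about Q: S = Q + 8.7·n = (36.676, -2.2459), W = Q − 8.7·n = (31.531, -18.868). Then |TW| = |W − T| = 36.745.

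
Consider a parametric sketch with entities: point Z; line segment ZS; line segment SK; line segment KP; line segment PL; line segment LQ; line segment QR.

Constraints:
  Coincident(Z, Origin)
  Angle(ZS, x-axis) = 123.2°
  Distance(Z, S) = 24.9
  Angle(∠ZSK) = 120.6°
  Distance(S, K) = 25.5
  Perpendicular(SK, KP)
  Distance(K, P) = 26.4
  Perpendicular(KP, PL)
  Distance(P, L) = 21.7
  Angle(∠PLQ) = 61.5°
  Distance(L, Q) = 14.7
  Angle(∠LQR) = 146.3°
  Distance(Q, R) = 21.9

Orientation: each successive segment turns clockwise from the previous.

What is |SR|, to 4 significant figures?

30.36

Z is at the origin; ZS runs at 123.2° with length 24.9, so S = (-13.63, 20.84). ∠ZSK = 120.6° gives SK at 63.80° from the x-axis; with |SK| = 25.5, K = (-2.376, 43.72). The perpendicularity gives KP at right angles to SK, so KP runs at -26.20°; with |KP| = 26.4, P = (21.31, 32.06). The perpendicularity gives PL at right angles to KP, so PL runs at -116.2°; with |PL| = 21.7, L = (11.73, 12.59). ∠PLQ = 61.5° gives LQ at 125.3° from the x-axis; with |LQ| = 14.7, Q = (3.237, 24.59). ∠LQR = 146.3° gives QR at 91.60° from the x-axis; with |QR| = 21.9, R = (2.625, 46.48). Then |SR| = |R − S| = 30.36.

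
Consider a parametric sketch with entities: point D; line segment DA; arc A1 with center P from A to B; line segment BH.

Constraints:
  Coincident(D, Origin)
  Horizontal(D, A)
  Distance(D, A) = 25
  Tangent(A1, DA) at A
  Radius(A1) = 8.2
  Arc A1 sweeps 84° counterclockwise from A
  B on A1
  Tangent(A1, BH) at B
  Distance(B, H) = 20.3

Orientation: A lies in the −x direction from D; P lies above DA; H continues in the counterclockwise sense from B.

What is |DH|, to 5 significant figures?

31.221

D is at the origin; DA is horizontal with |DA| = 25.0 and A on the −x side, so A = (-25.000, 0.0000). The tangent condition forces PA to be normal to DA, so P = A + (0, 8.2) = (-25.000, 8.2000). On A1, A sits at bearing -90° from P; an 84° counterclockwise sweep puts B at bearing -6°, so B = P + 8.2·(cos -6°, sin -6°) = (-16.845, 7.3429). A1 meets BH tangentially, so PB is at right angles to BH, so BH runs along (−sin -6°, cos -6°); with |BH| = 20.3, H = (-14.723, 27.532). Then |DH| = |H − D| = 31.221.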